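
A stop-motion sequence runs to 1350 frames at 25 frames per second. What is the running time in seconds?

Running time = 1350 / (25) = 54 s.

54 seconds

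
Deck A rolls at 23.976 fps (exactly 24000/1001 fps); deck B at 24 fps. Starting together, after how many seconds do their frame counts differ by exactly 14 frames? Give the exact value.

The gap grows by |24 − 24000/1001| = 24/1001 frames per second.
Time for a 14-frame gap: 14 ÷ (24/1001) = 7007/12 s.

7007/12 seconds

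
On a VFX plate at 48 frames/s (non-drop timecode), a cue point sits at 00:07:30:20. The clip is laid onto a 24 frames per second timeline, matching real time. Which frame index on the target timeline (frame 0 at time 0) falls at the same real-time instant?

frame 10810

Source frame index: (0×3600 + 7×60 + 30) × 48 + 20 = 21620.
Real time: 21620 / (48) = 5405/12 s.
Target frame: (5405/12) × (24) = 10810.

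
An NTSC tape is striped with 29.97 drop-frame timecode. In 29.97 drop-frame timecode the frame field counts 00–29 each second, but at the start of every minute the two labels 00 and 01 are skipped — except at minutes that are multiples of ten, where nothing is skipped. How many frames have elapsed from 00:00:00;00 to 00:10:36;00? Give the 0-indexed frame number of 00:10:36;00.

As if non-drop at 30 labels/s: (0 × 3600 + 10 × 60 + 36) × 30 + 0 = 19080.
Minute boundaries passed: 10; those not divisible by 10: 10 − 1 = 9; dropped labels = 2 × 9 = 18.
Actual frame index = 19080 − 18 = 19062.

19062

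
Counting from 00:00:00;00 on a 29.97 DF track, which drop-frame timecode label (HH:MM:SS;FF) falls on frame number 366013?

03:23:32;19

Ten DF minutes hold 17982 frames, so frame 366013 lies in block 20 (frames 359640–377621) with 6373 frames into that block.
The block's first minute is 1800 frames and the rest 1798 each; 6373 frames reaches minute 3, so 20 × 18 + 3 × 2 = 366 labels have been skipped so far.
Adding those back, label number 366013 + 366 = 366379 at 30 labels/s is 12212 s + 19 f = 3 h 23 min 32 s frame 19, i.e. 03:23:32;19.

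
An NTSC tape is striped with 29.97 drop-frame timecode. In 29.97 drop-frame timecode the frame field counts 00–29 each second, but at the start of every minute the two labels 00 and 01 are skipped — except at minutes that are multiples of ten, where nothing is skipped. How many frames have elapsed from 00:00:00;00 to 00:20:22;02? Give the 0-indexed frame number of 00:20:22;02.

36626

Complete 10-minute blocks: 2, each 17982 frames → 35964.
Remaining 0 whole minutes in the current block: 0 frames.
Within the current minute: 22 × 30 + 2 = 662. Total = 35964 + 0 + 662 = 36626.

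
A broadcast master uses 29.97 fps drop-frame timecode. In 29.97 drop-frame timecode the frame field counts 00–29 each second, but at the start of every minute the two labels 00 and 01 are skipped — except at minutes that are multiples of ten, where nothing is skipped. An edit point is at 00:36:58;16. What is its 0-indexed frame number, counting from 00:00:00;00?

66490

Complete 10-minute blocks: 3, each 17982 frames → 53946.
Remaining 6 whole minutes in the current block: 1800 + 5 × 1798 = 10790 frames.
Within the current minute: 58 × 30 + 16 − 2 = 1754 (labels ;00/;01 skipped at this minute). Total = 53946 + 10790 + 1754 = 66490.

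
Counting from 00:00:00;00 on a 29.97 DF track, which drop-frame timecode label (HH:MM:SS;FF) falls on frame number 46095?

00:25:38;01

Each 10-minute DF block holds 10 × 60 × 30 − 9 × 2 = 17982 frames. 46095 ÷ 17982 → 2 full blocks, remainder 10131.
Within the partial block the first minute is 1800 frames and each further minute 1798, so 5 further minute boundaries passed. Total skipped labels = 18 × 2 + 2 × 5 = 46.
Non-drop label index = 46095 + 46 = 46141; at 30 labels/s that is 00:25:38:01, i.e. DF 00:25:38;01.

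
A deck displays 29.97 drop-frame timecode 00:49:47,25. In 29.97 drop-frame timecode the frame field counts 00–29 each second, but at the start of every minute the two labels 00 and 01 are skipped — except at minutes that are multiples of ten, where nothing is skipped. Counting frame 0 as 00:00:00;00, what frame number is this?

89545

As if non-drop at 30 labels/s: (0 × 3600 + 49 × 60 + 47) × 30 + 25 = 89635.
Minute boundaries passed: 49; those not divisible by 10: 49 − 4 = 45; dropped labels = 2 × 45 = 90.
Actual frame index = 89635 − 90 = 89545.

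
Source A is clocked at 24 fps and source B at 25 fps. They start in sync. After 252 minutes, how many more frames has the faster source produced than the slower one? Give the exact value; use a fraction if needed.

252 min = 15120 s.
A emits 24 × 15120 = 362880 frames; B emits 25 × 15120 = 378000.
Difference = 15120 frames; B is ahead of A.

15120 frames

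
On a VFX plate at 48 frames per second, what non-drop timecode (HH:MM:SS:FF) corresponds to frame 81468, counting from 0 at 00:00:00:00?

00:28:17:12

81468 ÷ 48 = 1697 full seconds, remainder 12 frames.
1697 s = 0 h 28 min 17 s.
Timecode: 00:28:17:12.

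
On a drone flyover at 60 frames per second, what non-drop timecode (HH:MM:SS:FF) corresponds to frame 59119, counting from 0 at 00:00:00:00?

59119 ÷ 60 = 985 full seconds, remainder 19 frames.
985 s = 0 h 16 min 25 s.
Timecode: 00:16:25:19.

00:16:25:19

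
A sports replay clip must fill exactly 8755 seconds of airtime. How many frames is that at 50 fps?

437750 frames

Frames = 8755 × 50 = 437750.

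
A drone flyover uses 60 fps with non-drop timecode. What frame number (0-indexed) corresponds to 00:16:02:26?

Total seconds to the label: (0 × 3600 + 16 × 60 + 2) = 962.
Frame index = 962 × 60 + 26 = 57746.

57746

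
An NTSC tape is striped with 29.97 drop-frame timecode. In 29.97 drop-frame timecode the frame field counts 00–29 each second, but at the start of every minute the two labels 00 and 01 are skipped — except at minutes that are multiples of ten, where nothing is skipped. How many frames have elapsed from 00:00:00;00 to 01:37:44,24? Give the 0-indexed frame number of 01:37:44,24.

As if non-drop at 30 labels/s: (1 × 3600 + 37 × 60 + 44) × 30 + 24 = 175944.
Minute boundaries passed: 97; those not divisible by 10: 97 − 9 = 88; dropped labels = 2 × 88 = 176.
Actual frame index = 175944 − 176 = 175768.

175768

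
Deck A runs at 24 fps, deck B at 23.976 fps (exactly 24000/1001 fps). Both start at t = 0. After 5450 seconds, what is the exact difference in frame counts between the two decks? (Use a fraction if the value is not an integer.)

A emits 24 × 5450 = 130800 frames; B emits 24000/1001 × 5450 = 130800000/1001.
Difference = 130800/1001 frames (≈ 130.6693); B is behind A.

130800/1001 frames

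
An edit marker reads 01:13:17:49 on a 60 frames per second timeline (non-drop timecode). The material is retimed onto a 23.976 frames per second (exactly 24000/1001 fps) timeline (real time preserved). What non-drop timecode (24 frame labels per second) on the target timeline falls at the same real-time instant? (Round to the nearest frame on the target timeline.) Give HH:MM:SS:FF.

Source frame index: (1×3600 + 13×60 + 17) × 60 + 49 = 263869.
Real time: 263869 / (60) = 263869/60 s.
Target frame: (263869/60) × (24000/1001) = 105547600/1001 ≈ 105442.158 → 105442.
At 24 labels/s: frame 105442 → 01:13:13:10.

01:13:13:10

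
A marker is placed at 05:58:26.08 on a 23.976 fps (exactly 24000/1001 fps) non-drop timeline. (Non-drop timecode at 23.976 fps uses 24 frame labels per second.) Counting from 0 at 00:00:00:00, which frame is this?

Total seconds to the label: (5 × 3600 + 58 × 60 + 26) = 21506.
Frame index = 21506 × 24 + 8 = 516152.

frame 516152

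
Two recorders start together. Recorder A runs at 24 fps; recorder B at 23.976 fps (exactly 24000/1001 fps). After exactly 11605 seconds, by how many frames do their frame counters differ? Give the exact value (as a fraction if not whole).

A emits 24 × 11605 = 278520 frames; B emits 24000/1001 × 11605 = 25320000/91.
Difference = 25320/91 frames (≈ 278.2418); B is behind A.

25320/91 frames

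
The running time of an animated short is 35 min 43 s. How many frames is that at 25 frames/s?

35 min 43 s = 2143 s.
Frames = 2143 × 25 = 53575.

53575 frames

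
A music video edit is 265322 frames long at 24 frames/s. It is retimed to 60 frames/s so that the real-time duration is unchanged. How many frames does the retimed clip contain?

663305 frames

Target frames = source frames × (target rate / source rate) = 265322 × (60)/(24) = 265322 × 5/2 = 663305.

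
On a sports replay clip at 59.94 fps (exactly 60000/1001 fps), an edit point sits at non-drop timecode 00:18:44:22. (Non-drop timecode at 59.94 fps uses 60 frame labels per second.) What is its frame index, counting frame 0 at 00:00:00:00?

Total seconds to the label: (0 × 3600 + 18 × 60 + 44) = 1124.
Frame index = 1124 × 60 + 22 = 67462.

67462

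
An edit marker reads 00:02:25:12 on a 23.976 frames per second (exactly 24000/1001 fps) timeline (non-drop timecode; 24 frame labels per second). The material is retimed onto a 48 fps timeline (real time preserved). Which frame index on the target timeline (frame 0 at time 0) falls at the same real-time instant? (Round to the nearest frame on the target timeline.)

frame 6991

Source frame index: (0×3600 + 2×60 + 25) × 24 + 12 = 3492.
Real time: 3492 / (24000/1001) = 291291/2000 s.
Target frame: (291291/2000) × (48) = 873873/125 ≈ 6990.984 → 6991.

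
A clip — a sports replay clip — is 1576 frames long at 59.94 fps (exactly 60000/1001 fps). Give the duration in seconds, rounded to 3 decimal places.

26.293 seconds

Running time = 1576 × 1001/60000 = 197197/7500 s ≈ 26.293 s.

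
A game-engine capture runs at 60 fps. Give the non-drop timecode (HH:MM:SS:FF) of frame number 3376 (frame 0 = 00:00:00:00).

00:00:56:16

3376 ÷ 60 = 56 full seconds, remainder 16 frames.
56 s = 0 h 0 min 56 s.
Timecode: 00:00:56:16.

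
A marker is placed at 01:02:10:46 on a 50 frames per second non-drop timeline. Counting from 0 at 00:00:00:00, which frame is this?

frame 186546

Total seconds to the label: (1 × 3600 + 2 × 60 + 10) = 3730.
Frame index = 3730 × 50 + 46 = 186546.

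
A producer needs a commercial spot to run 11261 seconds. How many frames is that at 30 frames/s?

Frames = 11261 × 30 = 337830.

337830 frames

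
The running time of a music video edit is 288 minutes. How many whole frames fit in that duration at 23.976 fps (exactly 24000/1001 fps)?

288 min = 17280 s.
Frames = 17280 × 24000/1001 = 414720000/1001 ≈ 414305.6943.
Complete frames: 414305.

414305 frames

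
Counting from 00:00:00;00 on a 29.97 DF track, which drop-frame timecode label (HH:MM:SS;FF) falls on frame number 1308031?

12:07:24;21

Each 10-minute DF block holds 10 × 60 × 30 − 9 × 2 = 17982 frames. 1308031 ÷ 17982 → 72 full blocks, remainder 13327.
Within the partial block the first minute is 1800 frames and each further minute 1798, so 7 further minute boundaries passed. Total skipped labels = 18 × 72 + 2 × 7 = 1310.
Non-drop label index = 1308031 + 1310 = 1309341; at 30 labels/s that is 12:07:24:21, i.e. DF 12:07:24;21.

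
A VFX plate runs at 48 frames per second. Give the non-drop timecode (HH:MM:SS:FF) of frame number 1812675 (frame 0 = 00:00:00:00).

10:29:24:03

1812675 ÷ 48 = 37764 full seconds, remainder 3 frames.
37764 s = 10 h 29 min 24 s.
Timecode: 10:29:24:03.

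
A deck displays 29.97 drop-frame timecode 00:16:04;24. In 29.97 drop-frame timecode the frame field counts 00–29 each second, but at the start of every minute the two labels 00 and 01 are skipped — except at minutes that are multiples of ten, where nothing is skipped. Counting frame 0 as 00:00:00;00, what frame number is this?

28914

Complete 10-minute blocks: 1, each 17982 frames → 17982.
Remaining 6 whole minutes in the current block: 1800 + 5 × 1798 = 10790 frames.
Within the current minute: 4 × 30 + 24 − 2 = 142 (labels ;00/;01 skipped at this minute). Total = 17982 + 10790 + 142 = 28914.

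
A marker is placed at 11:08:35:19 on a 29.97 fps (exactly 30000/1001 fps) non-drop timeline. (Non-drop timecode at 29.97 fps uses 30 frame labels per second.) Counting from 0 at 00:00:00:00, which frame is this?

frame 1203469

Total seconds to the label: (11 × 3600 + 8 × 60 + 35) = 40115.
Frame index = 40115 × 30 + 19 = 1203469.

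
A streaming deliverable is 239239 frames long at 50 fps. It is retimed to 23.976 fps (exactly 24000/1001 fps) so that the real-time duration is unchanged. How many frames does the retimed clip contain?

114720 frames

Target frames = source frames × (target rate / source rate) = 239239 × (24000/1001)/(50) = 239239 × 480/1001 = 114720.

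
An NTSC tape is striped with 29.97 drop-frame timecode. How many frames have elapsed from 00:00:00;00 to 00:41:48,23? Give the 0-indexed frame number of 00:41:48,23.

75189

As if non-drop at 30 labels/s: (0 × 3600 + 41 × 60 + 48) × 30 + 23 = 75263.
Minute boundaries passed: 41; those not divisible by 10: 41 − 4 = 37; dropped labels = 2 × 37 = 74.
Actual frame index = 75263 − 74 = 75189.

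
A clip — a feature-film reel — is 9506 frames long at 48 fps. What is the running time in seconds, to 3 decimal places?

198.042 seconds

Running time = 9506 × 1/48 = 4753/24 s ≈ 198.042 s.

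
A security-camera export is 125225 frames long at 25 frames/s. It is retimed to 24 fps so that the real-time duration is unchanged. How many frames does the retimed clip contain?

120216 frames

Target frames = source frames × (target rate / source rate) = 125225 × (24)/(25) = 125225 × 24/25 = 120216.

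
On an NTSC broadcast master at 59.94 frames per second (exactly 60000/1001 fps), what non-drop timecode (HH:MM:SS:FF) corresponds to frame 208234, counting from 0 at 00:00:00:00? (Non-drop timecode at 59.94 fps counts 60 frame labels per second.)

00:57:50:34

208234 ÷ 60 = 3470 full seconds, remainder 34 frames.
3470 s = 0 h 57 min 50 s.
Timecode: 00:57:50:34.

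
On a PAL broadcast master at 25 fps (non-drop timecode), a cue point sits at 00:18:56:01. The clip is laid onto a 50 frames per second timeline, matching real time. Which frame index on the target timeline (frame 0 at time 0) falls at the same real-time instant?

frame 56802

Source frame index: (0×3600 + 18×60 + 56) × 25 + 1 = 28401.
Real time: 28401 / (25) = 28401/25 s.
Target frame: (28401/25) × (50) = 56802.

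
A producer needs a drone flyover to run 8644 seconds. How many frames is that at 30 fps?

Frames = 8644 × 30 = 259320.

259320 frames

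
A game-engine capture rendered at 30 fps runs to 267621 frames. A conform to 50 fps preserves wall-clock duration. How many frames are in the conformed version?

446035 frames

Target frames = source frames × (target rate / source rate) = 267621 × (50)/(30) = 267621 × 5/3 = 446035.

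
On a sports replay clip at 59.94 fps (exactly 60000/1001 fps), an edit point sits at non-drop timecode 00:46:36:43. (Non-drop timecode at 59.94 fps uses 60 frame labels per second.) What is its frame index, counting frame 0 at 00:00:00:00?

Total seconds to the label: (0 × 3600 + 46 × 60 + 36) = 2796.
Frame index = 2796 × 60 + 43 = 167803.

frame 167803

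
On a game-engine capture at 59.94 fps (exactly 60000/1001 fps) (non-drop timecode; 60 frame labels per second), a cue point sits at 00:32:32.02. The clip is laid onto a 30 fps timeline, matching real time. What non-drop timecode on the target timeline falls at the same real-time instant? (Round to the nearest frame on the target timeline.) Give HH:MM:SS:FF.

00:32:34:00

Source frame index: (0×3600 + 32×60 + 32) × 60 + 2 = 117122.
Real time: 117122 / (60000/1001) = 58619561/30000 s.
Target frame: (58619561/30000) × (30) = 58619561/1000 ≈ 58619.561 → 58620.
At 30 labels/s: frame 58620 → 00:32:34:00.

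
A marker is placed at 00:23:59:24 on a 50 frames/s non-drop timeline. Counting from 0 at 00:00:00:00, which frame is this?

71974

Total seconds to the label: (0 × 3600 + 23 × 60 + 59) = 1439.
Frame index = 1439 × 50 + 24 = 71974.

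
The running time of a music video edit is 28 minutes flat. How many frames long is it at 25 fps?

28 min = 1680 s.
Frames = 1680 × 25 = 42000.

42000 frames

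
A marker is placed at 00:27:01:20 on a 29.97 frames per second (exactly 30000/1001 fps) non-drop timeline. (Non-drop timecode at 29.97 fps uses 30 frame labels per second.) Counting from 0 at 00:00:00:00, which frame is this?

Total seconds to the label: (0 × 3600 + 27 × 60 + 1) = 1621.
Frame index = 1621 × 30 + 20 = 48650.

frame 48650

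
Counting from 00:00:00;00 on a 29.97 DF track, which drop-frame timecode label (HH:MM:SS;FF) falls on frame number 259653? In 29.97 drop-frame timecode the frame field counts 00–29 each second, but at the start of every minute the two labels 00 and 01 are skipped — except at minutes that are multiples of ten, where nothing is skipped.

Ten DF minutes hold 17982 frames, so frame 259653 lies in block 14 (frames 251748–269729) with 7905 frames into that block.
The block's first minute is 1800 frames and the rest 1798 each; 7905 frames reaches minute 4, so 14 × 18 + 4 × 2 = 260 labels have been skipped so far.
Adding those back, label number 259653 + 260 = 259913 at 30 labels/s is 8663 s + 23 f = 2 h 24 min 23 s frame 23, i.e. 02:24:23;23.

02:24:23;23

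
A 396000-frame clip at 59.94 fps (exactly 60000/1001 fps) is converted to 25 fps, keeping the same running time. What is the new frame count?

Target frames = source frames × (target rate / source rate) = 396000 × (25)/(60000/1001) = 396000 × 1001/2400 = 165165.

165165 frames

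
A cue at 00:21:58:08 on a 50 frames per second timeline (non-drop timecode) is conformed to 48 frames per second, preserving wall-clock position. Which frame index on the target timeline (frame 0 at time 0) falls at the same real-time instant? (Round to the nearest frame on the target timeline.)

Source frame index: (0×3600 + 21×60 + 58) × 50 + 8 = 65908.
Real time: 65908 / (50) = 32954/25 s.
Target frame: (32954/25) × (48) = 1581792/25 ≈ 63271.680 → 63272.

frame 63272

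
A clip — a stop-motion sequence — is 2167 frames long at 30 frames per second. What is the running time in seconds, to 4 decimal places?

72.2333 seconds

Running time = 2167 × 1/30 = 2167/30 s ≈ 72.2333 s.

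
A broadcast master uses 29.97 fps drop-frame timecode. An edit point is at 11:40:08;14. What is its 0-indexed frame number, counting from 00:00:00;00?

As if non-drop at 30 labels/s: (11 × 3600 + 40 × 60 + 8) × 30 + 14 = 1260254.
Minute boundaries passed: 700; those not divisible by 10: 700 − 70 = 630; dropped labels = 2 × 630 = 1260.
Actual frame index = 1260254 − 1260 = 1258994.

1258994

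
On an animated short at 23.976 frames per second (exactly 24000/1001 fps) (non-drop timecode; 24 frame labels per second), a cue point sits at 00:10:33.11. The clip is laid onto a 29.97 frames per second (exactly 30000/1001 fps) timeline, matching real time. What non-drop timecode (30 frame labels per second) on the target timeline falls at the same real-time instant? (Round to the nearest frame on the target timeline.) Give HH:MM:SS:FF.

00:10:33:14

Source frame index: (0×3600 + 10×60 + 33) × 24 + 11 = 15203.
Real time: 15203 / (24000/1001) = 15218203/24000 s.
Target frame: (15218203/24000) × (30000/1001) = 76015/4 ≈ 19003.750 → 19004.
At 30 labels/s: frame 19004 → 00:10:33:14.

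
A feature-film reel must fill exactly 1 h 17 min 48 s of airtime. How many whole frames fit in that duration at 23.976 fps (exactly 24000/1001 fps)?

111920 frames

1 h 17 min 48 s = 4668 s.
Frames = 4668 × 24000/1001 = 112032000/1001 ≈ 111920.0799.
Complete frames: 111920.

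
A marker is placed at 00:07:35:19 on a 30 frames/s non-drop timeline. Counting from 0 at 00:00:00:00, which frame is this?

Total seconds to the label: (0 × 3600 + 7 × 60 + 35) = 455.
Frame index = 455 × 30 + 19 = 13669.

frame 13669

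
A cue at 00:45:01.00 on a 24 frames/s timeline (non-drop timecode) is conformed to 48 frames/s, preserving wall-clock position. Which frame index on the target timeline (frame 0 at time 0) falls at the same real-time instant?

frame 129648

Source frame index: (0×3600 + 45×60 + 1) × 24 + 0 = 64824.
Real time: 64824 / (24) = 2701 s.
Target frame: (2701) × (48) = 129648.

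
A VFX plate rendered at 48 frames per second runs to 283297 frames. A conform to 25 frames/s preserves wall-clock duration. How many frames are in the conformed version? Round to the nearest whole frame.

Frames at target rate = 283297 × (25) / (48) = 7082425/48 ≈ 147550.521.
Nearest whole frame: 147551.

147551 frames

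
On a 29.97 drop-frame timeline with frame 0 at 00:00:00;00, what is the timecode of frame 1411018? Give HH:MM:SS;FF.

Ten DF minutes hold 17982 frames, so frame 1411018 lies in block 78 (frames 1402596–1420577) with 8422 frames into that block.
The block's first minute is 1800 frames and the rest 1798 each; 8422 frames reaches minute 4, so 78 × 18 + 4 × 2 = 1412 labels have been skipped so far.
Adding those back, label number 1411018 + 1412 = 1412430 at 30 labels/s is 47081 s + 0 f = 13 h 4 min 41 s frame 0, i.e. 13:04:41;00.

13:04:41;00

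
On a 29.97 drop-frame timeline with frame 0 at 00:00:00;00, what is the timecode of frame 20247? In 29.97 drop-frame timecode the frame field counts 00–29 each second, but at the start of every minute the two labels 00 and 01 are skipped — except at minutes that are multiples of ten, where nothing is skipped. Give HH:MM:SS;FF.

00:11:15;17

Each 10-minute DF block holds 10 × 60 × 30 − 9 × 2 = 17982 frames. 20247 ÷ 17982 → 1 full block, remainder 2265.
Within the partial block the first minute is 1800 frames and each further minute 1798, so 1 further minute boundary passed. Total skipped labels = 18 × 1 + 2 × 1 = 20.
Non-drop label index = 20247 + 20 = 20267; at 30 labels/s that is 00:11:15:17, i.e. DF 00:11:15;17.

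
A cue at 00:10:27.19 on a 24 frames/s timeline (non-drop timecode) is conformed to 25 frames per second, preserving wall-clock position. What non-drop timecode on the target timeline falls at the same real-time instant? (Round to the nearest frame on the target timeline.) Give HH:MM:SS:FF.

Source frame index: (0×3600 + 10×60 + 27) × 24 + 19 = 15067.
Real time: 15067 / (24) = 15067/24 s.
Target frame: (15067/24) × (25) = 376675/24 ≈ 15694.792 → 15695.
At 25 labels/s: frame 15695 → 00:10:27:20.

00:10:27:20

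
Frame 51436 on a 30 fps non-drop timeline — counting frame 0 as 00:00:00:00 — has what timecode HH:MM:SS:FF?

51436 ÷ 30 = 1714 full seconds, remainder 16 frames.
1714 s = 0 h 28 min 34 s.
Timecode: 00:28:34:16.

00:28:34:16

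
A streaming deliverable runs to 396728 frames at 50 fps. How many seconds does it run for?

7934.56 seconds

Running time = 396728 / (50) = 7934.56 s.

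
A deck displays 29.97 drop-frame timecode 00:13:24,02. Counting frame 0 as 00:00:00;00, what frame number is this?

As if non-drop at 30 labels/s: (0 × 3600 + 13 × 60 + 24) × 30 + 2 = 24122.
Minute boundaries passed: 13; those not divisible by 10: 13 − 1 = 12; dropped labels = 2 × 12 = 24.
Actual frame index = 24122 − 24 = 24098.

24098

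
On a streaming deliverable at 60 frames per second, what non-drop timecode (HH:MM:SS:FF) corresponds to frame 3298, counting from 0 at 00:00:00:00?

3298 ÷ 60 = 54 full seconds, remainder 58 frames.
54 s = 0 h 0 min 54 s.
Timecode: 00:00:54:58.

00:00:54:58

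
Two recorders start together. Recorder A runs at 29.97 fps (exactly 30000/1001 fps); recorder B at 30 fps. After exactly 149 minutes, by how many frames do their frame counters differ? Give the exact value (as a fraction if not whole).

149 min = 8940 s.
A emits 30000/1001 × 8940 = 268200000/1001 frames; B emits 30 × 8940 = 268200.
Difference = 268200/1001 frames (≈ 267.9321); B is ahead of A.

268200/1001 frames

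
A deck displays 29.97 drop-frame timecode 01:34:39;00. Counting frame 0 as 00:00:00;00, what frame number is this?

170200

As if non-drop at 30 labels/s: (1 × 3600 + 34 × 60 + 39) × 30 + 0 = 170370.
Minute boundaries passed: 94; those not divisible by 10: 94 − 9 = 85; dropped labels = 2 × 85 = 170.
Actual frame index = 170370 − 170 = 170200.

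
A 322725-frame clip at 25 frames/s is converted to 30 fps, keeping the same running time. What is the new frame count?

Target frames = source frames × (target rate / source rate) = 322725 × (30)/(25) = 322725 × 6/5 = 387270.

387270 frames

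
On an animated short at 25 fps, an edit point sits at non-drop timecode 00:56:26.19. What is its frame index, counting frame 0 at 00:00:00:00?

Total seconds to the label: (0 × 3600 + 56 × 60 + 26) = 3386.
Frame index = 3386 × 25 + 19 = 84669.

84669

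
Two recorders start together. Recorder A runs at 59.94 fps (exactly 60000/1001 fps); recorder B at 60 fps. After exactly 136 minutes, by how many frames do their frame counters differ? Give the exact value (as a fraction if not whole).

489600/1001 frames

136 min = 8160 s.
A emits 60000/1001 × 8160 = 489600000/1001 frames; B emits 60 × 8160 = 489600.
Difference = 489600/1001 frames (≈ 489.1109); B is ahead of A.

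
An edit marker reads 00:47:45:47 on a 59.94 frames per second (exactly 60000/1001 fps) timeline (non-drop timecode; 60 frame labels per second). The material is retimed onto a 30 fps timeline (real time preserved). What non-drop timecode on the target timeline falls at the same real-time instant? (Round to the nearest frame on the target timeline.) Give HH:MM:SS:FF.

Source frame index: (0×3600 + 47×60 + 45) × 60 + 47 = 171947.
Real time: 171947 / (60000/1001) = 172118947/60000 s.
Target frame: (172118947/60000) × (30) = 172118947/2000 ≈ 86059.473 → 86059.
At 30 labels/s: frame 86059 → 00:47:48:19.

00:47:48:19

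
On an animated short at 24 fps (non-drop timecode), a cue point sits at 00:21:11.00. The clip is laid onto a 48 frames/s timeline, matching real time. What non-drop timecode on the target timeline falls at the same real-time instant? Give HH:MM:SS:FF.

Source frame index: (0×3600 + 21×60 + 11) × 24 + 0 = 30504.
Real time: 30504 / (24) = 1271 s.
Target frame: (1271) × (48) = 61008.
At 48 labels/s: frame 61008 → 00:21:11:00.

00:21:11:00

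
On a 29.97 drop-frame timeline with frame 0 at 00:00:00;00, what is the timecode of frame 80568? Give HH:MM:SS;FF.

00:44:48;08

Each 10-minute DF block holds 10 × 60 × 30 − 9 × 2 = 17982 frames. 80568 ÷ 17982 → 4 full blocks, remainder 8640.
Within the partial block the first minute is 1800 frames and each further minute 1798, so 4 further minute boundaries passed. Total skipped labels = 18 × 4 + 2 × 4 = 80.
Non-drop label index = 80568 + 80 = 80648; at 30 labels/s that is 00:44:48:08, i.e. DF 00:44:48;08.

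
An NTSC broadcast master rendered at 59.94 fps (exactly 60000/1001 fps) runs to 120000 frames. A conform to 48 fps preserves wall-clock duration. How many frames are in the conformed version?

Target frames = source frames × (target rate / source rate) = 120000 × (48)/(60000/1001) = 120000 × 1001/1250 = 96096.

96096 frames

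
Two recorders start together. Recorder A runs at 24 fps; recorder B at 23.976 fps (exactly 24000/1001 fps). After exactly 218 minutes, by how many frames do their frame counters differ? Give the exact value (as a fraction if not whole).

313920/1001 frames

218 min = 13080 s.
A emits 24 × 13080 = 313920 frames; B emits 24000/1001 × 13080 = 313920000/1001.
Difference = 313920/1001 frames (≈ 313.6064); B is behind A.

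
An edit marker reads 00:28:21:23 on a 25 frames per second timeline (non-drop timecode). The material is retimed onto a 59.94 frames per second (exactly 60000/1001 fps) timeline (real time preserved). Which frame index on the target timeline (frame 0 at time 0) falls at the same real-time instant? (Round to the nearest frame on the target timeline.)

frame 102013

Source frame index: (0×3600 + 28×60 + 21) × 25 + 23 = 42548.
Real time: 42548 / (25) = 42548/25 s.
Target frame: (42548/25) × (60000/1001) = 9283200/91 ≈ 102013.187 → 102013.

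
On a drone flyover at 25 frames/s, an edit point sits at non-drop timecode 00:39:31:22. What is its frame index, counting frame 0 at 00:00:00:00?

59297

Total seconds to the label: (0 × 3600 + 39 × 60 + 31) = 2371.
Frame index = 2371 × 25 + 22 = 59297.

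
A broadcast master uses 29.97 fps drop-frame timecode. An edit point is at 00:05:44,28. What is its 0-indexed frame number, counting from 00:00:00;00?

10338

Complete 10-minute blocks: 0, each 17982 frames → 0.
Remaining 5 whole minutes in the current block: 1800 + 4 × 1798 = 8992 frames.
Within the current minute: 44 × 30 + 28 − 2 = 1346 (labels ;00/;01 skipped at this minute). Total = 0 + 8992 + 1346 = 10338.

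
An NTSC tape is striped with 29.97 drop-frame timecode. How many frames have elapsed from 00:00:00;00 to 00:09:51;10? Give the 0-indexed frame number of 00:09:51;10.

As if non-drop at 30 labels/s: (0 × 3600 + 9 × 60 + 51) × 30 + 10 = 17740.
Minute boundaries passed: 9; those not divisible by 10: 9 − 0 = 9; dropped labels = 2 × 9 = 18.
Actual frame index = 17740 − 18 = 17722.

17722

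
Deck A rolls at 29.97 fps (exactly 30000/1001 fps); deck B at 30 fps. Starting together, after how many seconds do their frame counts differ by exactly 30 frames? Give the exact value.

The gap grows by |30 − 30000/1001| = 30/1001 frames per second.
Time for a 30-frame gap: 30 ÷ (30/1001) = 1001 s.

1001 seconds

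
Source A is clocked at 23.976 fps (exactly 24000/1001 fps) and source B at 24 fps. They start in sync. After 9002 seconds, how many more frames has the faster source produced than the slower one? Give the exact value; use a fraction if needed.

A emits 24000/1001 × 9002 = 30864000/143 frames; B emits 24 × 9002 = 216048.
Difference = 30864/143 frames (≈ 215.8322); B is ahead of A.

30864/143 frames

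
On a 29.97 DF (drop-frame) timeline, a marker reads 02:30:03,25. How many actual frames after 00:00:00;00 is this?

269845

Complete 10-minute blocks: 15, each 17982 frames → 269730.
Remaining 0 whole minutes in the current block: 0 frames.
Within the current minute: 3 × 30 + 25 = 115. Total = 269730 + 0 + 115 = 269845.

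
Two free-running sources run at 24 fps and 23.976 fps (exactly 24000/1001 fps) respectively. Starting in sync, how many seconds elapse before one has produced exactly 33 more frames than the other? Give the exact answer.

The gap grows by |24000/1001 − 24| = 24/1001 frames per second.
Time for a 33-frame gap: 33 ÷ (24/1001) = 1376.375 s.

1376.375 seconds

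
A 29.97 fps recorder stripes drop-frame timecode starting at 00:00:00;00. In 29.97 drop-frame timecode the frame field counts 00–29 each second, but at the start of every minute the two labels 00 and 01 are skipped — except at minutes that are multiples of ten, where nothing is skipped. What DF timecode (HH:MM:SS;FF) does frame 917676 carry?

08:30:19;24

Each 10-minute DF block holds 10 × 60 × 30 − 9 × 2 = 17982 frames. 917676 ÷ 17982 → 51 full blocks, remainder 594.
Within the partial block the first minute is 1800 frames and each further minute 1798, so 0 further minute boundaries passed. Total skipped labels = 18 × 51 + 2 × 0 = 918.
Non-drop label index = 917676 + 918 = 918594; at 30 labels/s that is 08:30:19:24, i.e. DF 08:30:19;24.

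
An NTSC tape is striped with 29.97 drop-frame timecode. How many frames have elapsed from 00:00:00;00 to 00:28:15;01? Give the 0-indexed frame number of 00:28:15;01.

50799

Complete 10-minute blocks: 2, each 17982 frames → 35964.
Remaining 8 whole minutes in the current block: 1800 + 7 × 1798 = 14386 frames.
Within the current minute: 15 × 30 + 1 − 2 = 449 (labels ;00/;01 skipped at this minute). Total = 35964 + 14386 + 449 = 50799.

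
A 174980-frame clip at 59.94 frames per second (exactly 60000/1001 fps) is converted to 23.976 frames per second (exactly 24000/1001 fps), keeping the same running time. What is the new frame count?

69992 frames

Target frames = source frames × (target rate / source rate) = 174980 × (24000/1001)/(60000/1001) = 174980 × 2/5 = 69992.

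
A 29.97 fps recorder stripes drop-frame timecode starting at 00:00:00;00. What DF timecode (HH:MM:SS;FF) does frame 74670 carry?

00:41:31;14

Ten DF minutes hold 17982 frames, so frame 74670 lies in block 4 (frames 71928–89909) with 2742 frames into that block.
The block's first minute is 1800 frames and the rest 1798 each; 2742 frames reaches minute 1, so 4 × 18 + 1 × 2 = 74 labels have been skipped so far.
Adding those back, label number 74670 + 74 = 74744 at 30 labels/s is 2491 s + 14 f = 0 h 41 min 31 s frame 14, i.e. 00:41:31;14.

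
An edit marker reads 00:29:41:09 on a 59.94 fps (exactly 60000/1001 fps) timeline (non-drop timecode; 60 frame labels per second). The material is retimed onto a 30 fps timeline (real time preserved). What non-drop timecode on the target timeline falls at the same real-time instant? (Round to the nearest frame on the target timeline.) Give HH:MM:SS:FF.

00:29:42:28

Source frame index: (0×3600 + 29×60 + 41) × 60 + 9 = 106869.
Real time: 106869 / (60000/1001) = 35658623/20000 s.
Target frame: (35658623/20000) × (30) = 106975869/2000 ≈ 53487.935 → 53488.
At 30 labels/s: frame 53488 → 00:29:42:28.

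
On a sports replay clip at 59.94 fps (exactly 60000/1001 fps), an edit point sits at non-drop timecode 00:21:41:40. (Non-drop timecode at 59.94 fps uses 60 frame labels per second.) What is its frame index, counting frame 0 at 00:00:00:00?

frame 78100

Total seconds to the label: (0 × 3600 + 21 × 60 + 41) = 1301.
Frame index = 1301 × 60 + 40 = 78100.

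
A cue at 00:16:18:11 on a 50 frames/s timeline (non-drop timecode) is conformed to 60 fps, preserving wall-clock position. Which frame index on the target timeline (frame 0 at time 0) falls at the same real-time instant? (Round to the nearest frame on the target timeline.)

frame 58693

Source frame index: (0×3600 + 16×60 + 18) × 50 + 11 = 48911.
Real time: 48911 / (50) = 48911/50 s.
Target frame: (48911/50) × (60) = 293466/5 ≈ 58693.200 → 58693.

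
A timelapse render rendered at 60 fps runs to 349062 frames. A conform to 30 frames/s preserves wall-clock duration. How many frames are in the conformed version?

Target frames = source frames × (target rate / source rate) = 349062 × (30)/(60) = 349062 × 1/2 = 174531.

174531 frames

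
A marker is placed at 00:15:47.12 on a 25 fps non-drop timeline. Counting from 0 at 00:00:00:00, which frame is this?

Total seconds to the label: (0 × 3600 + 15 × 60 + 47) = 947.
Frame index = 947 × 25 + 12 = 23687.

frame 23687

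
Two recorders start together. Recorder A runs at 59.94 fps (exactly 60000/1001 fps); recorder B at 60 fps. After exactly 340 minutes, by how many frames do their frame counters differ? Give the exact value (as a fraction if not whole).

1224000/1001 frames

340 min = 20400 s.
A emits 60000/1001 × 20400 = 1224000000/1001 frames; B emits 60 × 20400 = 1224000.
Difference = 1224000/1001 frames (≈ 1222.7772); B is ahead of A.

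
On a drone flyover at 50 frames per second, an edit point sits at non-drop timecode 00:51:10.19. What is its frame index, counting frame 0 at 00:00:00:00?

153519

Total seconds to the label: (0 × 3600 + 51 × 60 + 10) = 3070.
Frame index = 3070 × 50 + 19 = 153519.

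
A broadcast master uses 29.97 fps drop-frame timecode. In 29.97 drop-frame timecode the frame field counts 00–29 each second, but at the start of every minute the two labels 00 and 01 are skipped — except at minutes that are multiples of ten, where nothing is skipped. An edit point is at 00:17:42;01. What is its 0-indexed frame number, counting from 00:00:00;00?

Complete 10-minute blocks: 1, each 17982 frames → 17982.
Remaining 7 whole minutes in the current block: 1800 + 6 × 1798 = 12588 frames.
Within the current minute: 42 × 30 + 1 − 2 = 1259 (labels ;00/;01 skipped at this minute). Total = 17982 + 12588 + 1259 = 31829.

31829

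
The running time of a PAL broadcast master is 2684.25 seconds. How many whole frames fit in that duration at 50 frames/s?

Frames = 2684.25 × 50 = 268425/2 ≈ 134212.5000.
Complete frames: 134212.

134212 frames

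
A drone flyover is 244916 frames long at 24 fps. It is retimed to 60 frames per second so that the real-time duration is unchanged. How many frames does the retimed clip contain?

Target frames = source frames × (target rate / source rate) = 244916 × (60)/(24) = 244916 × 5/2 = 612290.

612290 frames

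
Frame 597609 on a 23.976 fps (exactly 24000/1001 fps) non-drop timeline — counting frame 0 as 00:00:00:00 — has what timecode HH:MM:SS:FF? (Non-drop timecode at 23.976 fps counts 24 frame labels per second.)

597609 ÷ 24 = 24900 full seconds, remainder 9 frames.
24900 s = 6 h 55 min 0 s.
Timecode: 06:55:00:09.

06:55:00:09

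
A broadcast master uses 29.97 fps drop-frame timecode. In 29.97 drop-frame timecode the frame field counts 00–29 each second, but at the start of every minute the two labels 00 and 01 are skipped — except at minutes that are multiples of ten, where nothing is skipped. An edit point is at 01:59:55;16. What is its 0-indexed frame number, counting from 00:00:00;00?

215650

Complete 10-minute blocks: 11, each 17982 frames → 197802.
Remaining 9 whole minutes in the current block: 1800 + 8 × 1798 = 16184 frames.
Within the current minute: 55 × 30 + 16 − 2 = 1664 (labels ;00/;01 skipped at this minute). Total = 197802 + 16184 + 1664 = 215650.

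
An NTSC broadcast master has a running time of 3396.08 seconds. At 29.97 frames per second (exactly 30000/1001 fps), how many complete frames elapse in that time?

Frames = 3396.08 × 30000/1001 = 101882400/1001 ≈ 101780.6194.
Complete frames: 101780.

101780 frames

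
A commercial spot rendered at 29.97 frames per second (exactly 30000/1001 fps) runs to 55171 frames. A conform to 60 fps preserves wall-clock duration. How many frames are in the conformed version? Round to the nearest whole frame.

110452 frames

Frames at target rate = 55171 × (60) / (30000/1001) = 55226171/500 ≈ 110452.342.
Nearest whole frame: 110452.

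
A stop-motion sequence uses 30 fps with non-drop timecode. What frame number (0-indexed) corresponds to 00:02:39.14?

4784

Total seconds to the label: (0 × 3600 + 2 × 60 + 39) = 159.
Frame index = 159 × 30 + 14 = 4784.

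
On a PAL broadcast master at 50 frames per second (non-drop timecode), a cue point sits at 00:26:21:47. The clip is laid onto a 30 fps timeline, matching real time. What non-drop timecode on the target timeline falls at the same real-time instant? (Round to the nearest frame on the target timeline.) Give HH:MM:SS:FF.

Source frame index: (0×3600 + 26×60 + 21) × 50 + 47 = 79097.
Real time: 79097 / (50) = 79097/50 s.
Target frame: (79097/50) × (30) = 237291/5 ≈ 47458.200 → 47458.
At 30 labels/s: frame 47458 → 00:26:21:28.

00:26:21:28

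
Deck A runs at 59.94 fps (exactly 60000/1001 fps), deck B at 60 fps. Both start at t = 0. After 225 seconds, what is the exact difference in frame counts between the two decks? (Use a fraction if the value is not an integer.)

13500/1001 frames

A emits 60000/1001 × 225 = 13500000/1001 frames; B emits 60 × 225 = 13500.
Difference = 13500/1001 frames (≈ 13.4865); B is ahead of A.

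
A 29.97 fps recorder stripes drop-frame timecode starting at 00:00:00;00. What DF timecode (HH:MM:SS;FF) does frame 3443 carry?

Each 10-minute DF block holds 10 × 60 × 30 − 9 × 2 = 17982 frames. 3443 ÷ 17982 → 0 full blocks, remainder 3443.
Within the partial block the first minute is 1800 frames and each further minute 1798, so 1 further minute boundary passed. Total skipped labels = 18 × 0 + 2 × 1 = 2.
Non-drop label index = 3443 + 2 = 3445; at 30 labels/s that is 00:01:54:25, i.e. DF 00:01:54;25.

00:01:54;25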